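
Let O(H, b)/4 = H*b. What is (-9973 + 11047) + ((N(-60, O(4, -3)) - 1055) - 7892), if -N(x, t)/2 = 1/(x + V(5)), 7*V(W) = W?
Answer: -3267281/415 ≈ -7873.0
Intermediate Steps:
V(W) = W/7
O(H, b) = 4*H*b (O(H, b) = 4*(H*b) = 4*H*b)
N(x, t) = -2/(5/7 + x) (N(x, t) = -2/(x + (⅐)*5) = -2/(x + 5/7) = -2/(5/7 + x))
(-9973 + 11047) + ((N(-60, O(4, -3)) - 1055) - 7892) = (-9973 + 11047) + ((-14/(5 + 7*(-60)) - 1055) - 7892) = 1074 + ((-14/(5 - 420) - 1055) - 7892) = 1074 + ((-14/(-415) - 1055) - 7892) = 1074 + ((-14*(-1/415) - 1055) - 7892) = 1074 + ((14/415 - 1055) - 7892) = 1074 + (-437811/415 - 7892) = 1074 - 3712991/415 = -3267281/415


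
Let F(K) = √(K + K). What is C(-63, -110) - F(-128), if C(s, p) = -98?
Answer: -98 - 16*I ≈ -98.0 - 16.0*I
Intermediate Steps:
F(K) = √2*√K (F(K) = √(2*K) = √2*√K)
C(-63, -110) - F(-128) = -98 - √2*√(-128) = -98 - √2*8*I*√2 = -98 - 16*I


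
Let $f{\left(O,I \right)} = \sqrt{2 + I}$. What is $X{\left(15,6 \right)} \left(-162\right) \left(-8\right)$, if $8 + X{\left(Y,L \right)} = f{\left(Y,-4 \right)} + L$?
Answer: $-2592 + 1296 i \sqrt{2} \approx -2592.0 + 1832.8 i$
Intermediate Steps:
$X{\left(Y,L \right)} = -8 + L + i \sqrt{2}$ ($X{\left(Y,L \right)} = -8 + \left(\sqrt{2 - 4} + L\right) = -8 + \left(\sqrt{-2} + L\right) = -8 + \left(i \sqrt{2} + L\right) = -8 + \left(L + i \sqrt{2}\right) = -8 + L + i \sqrt{2}$)
$X{\left(15,6 \right)} \left(-162\right) \left(-8\right) = \left(-8 + 6 + i \sqrt{2}\right) \left(-162\right) \left(-8\right) = \left(-2 + i \sqrt{2}\right) \left(-162\right) \left(-8\right) = \left(324 - 162 i \sqrt{2}\right) \left(-8\right) = -2592 + 1296 i \sqrt{2}$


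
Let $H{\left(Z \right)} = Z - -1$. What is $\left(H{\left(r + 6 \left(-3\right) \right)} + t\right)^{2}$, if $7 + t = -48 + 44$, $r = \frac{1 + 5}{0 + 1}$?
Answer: $484$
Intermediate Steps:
$r = 6$ ($r = \frac{6}{1} = 6 \cdot 1 = 6$)
$H{\left(Z \right)} = 1 + Z$ ($H{\left(Z \right)} = Z + 1 = 1 + Z$)
$t = -11$ ($t = -7 + \left(-48 + 44\right) = -7 - 4 = -11$)
$\left(H{\left(r + 6 \left(-3\right) \right)} + t\right)^{2} = \left(\left(1 + \left(6 + 6 \left(-3\right)\right)\right) - 11\right)^{2} = \left(\left(1 + \left(6 - 18\right)\right) - 11\right)^{2} = \left(\left(1 - 12\right) - 11\right)^{2} = \left(-11 - 11\right)^{2} = \left(-22\right)^{2} = 484$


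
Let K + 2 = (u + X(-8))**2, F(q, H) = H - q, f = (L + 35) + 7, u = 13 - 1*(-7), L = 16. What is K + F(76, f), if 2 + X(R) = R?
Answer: 80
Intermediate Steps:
X(R) = -2 + R
u = 20 (u = 13 + 7 = 20)
f = 58 (f = (16 + 35) + 7 = 51 + 7 = 58)
K = 98 (K = -2 + (20 + (-2 - 8))**2 = -2 + (20 - 10)**2 = -2 + 10**2 = -2 + 100 = 98)
K + F(76, f) = 98 + (58 - 1*76) = 98 + (58 - 76) = 98 - 18 = 80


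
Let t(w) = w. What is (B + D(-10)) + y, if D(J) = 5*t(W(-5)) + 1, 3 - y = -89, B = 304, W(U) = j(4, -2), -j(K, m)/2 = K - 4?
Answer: 397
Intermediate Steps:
j(K, m) = 8 - 2*K (j(K, m) = -2*(K - 4) = -2*(-4 + K) = 8 - 2*K)
W(U) = 0 (W(U) = 8 - 2*4 = 8 - 8 = 0)
y = 92 (y = 3 - 1*(-89) = 3 + 89 = 92)
D(J) = 1 (D(J) = 5*0 + 1 = 0 + 1 = 1)
(B + D(-10)) + y = (304 + 1) + 92 = 305 + 92 = 397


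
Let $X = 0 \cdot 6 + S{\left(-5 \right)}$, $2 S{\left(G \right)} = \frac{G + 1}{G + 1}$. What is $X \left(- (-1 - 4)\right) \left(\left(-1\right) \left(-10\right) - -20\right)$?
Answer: $75$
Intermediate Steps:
$S{\left(G \right)} = \frac{1}{2}$ ($S{\left(G \right)} = \frac{\left(G + 1\right) \frac{1}{G + 1}}{2} = \frac{\left(1 + G\right) \frac{1}{1 + G}}{2} = \frac{1}{2} \cdot 1 = \frac{1}{2}$)
$X = \frac{1}{2}$ ($X = 0 \cdot 6 + \frac{1}{2} = 0 + \frac{1}{2} = \frac{1}{2} \approx 0.5$)
$X \left(- (-1 - 4)\right) \left(\left(-1\right) \left(-10\right) - -20\right) = \frac{\left(-1\right) \left(-1 - 4\right)}{2} \left(\left(-1\right) \left(-10\right) - -20\right) = \frac{\left(-1\right) \left(-5\right)}{2} \left(10 + 20\right) = \frac{1}{2} \cdot 5 \cdot 30 = \frac{5}{2} \cdot 30 = 75$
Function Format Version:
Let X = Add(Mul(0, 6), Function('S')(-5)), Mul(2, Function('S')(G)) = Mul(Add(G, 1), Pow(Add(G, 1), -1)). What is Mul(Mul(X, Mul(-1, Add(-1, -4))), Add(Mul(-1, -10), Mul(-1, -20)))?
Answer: 75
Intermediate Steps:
Function('S')(G) = Rational(1, 2) (Function('S')(G) = Mul(Rational(1, 2), Mul(Add(G, 1), Pow(Add(G, 1), -1))) = Mul(Rational(1, 2), Mul(Add(1, G), Pow(Add(1, G), -1))) = Mul(Rational(1, 2), 1) = Rational(1, 2))
X = Rational(1, 2) (X = Add(Mul(0, 6), Rational(1, 2)) = Add(0, Rational(1, 2)) = Rational(1, 2) ≈ 0.50000)
Mul(Mul(X, Mul(-1, Add(-1, -4))), Add(Mul(-1, -10), Mul(-1, -20))) = Mul(Mul(Rational(1, 2), Mul(-1, Add(-1, -4))), Add(Mul(-1, -10), Mul(-1, -20))) = Mul(Mul(Rational(1, 2), Mul(-1, -5)), Add(10, 20)) = Mul(Mul(Rational(1, 2), 5), 30) = Mul(Rational(5, 2), 30) = 75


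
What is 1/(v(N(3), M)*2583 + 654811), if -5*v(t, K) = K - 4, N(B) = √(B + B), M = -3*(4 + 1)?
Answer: 5/3323132 ≈ 1.5046e-6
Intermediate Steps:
M = -15 (M = -3*5 = -15)
N(B) = √2*√B (N(B) = √(2*B) = √2*√B)
v(t, K) = ⅘ - K/5 (v(t, K) = -(K - 4)/5 = -(-4 + K)/5 = ⅘ - K/5)
1/(v(N(3), M)*2583 + 654811) = 1/((⅘ - ⅕*(-15))*2583 + 654811) = 1/((⅘ + 3)*2583 + 654811) = 1/((19/5)*2583 + 654811) = 1/(49077/5 + 654811) = 1/(3323132/5) = 5/3323132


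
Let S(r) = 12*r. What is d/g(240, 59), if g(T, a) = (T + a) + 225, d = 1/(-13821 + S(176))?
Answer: -1/6135516 ≈ -1.6299e-7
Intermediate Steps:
d = -1/11709 (d = 1/(-13821 + 12*176) = 1/(-13821 + 2112) = 1/(-11709) = -1/11709 ≈ -8.5404e-5)
g(T, a) = 225 + T + a
d/g(240, 59) = -1/(11709*(225 + 240 + 59)) = -1/11709/524 = -1/11709*1/524 = -1/6135516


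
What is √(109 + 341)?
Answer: 15*√2 ≈ 21.213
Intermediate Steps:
√(109 + 341) = √450 = 15*√2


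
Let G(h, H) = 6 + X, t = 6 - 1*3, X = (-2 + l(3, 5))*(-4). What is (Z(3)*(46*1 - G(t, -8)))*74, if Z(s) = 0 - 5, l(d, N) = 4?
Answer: -17760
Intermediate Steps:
Z(s) = -5
X = -8 (X = (-2 + 4)*(-4) = 2*(-4) = -8)
t = 3 (t = 6 - 3 = 3)
G(h, H) = -2 (G(h, H) = 6 - 8 = -2)
(Z(3)*(46*1 - G(t, -8)))*74 = -5*(46*1 - 1*(-2))*74 = -5*(46 + 2)*74 = -5*48*74 = -240*74 = -17760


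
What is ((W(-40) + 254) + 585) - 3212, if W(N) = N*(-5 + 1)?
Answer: -2213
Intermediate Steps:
W(N) = -4*N (W(N) = N*(-4) = -4*N)
((W(-40) + 254) + 585) - 3212 = ((-4*(-40) + 254) + 585) - 3212 = ((160 + 254) + 585) - 3212 = (414 + 585) - 3212 = 999 - 3212 = -2213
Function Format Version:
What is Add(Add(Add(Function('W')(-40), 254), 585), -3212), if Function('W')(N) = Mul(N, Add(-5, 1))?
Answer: -2213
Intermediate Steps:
Function('W')(N) = Mul(-4, N) (Function('W')(N) = Mul(N, -4) = Mul(-4, N))
Add(Add(Add(Function('W')(-40), 254), 585), -3212) = Add(Add(Add(Mul(-4, -40), 254), 585), -3212) = Add(Add(Add(160, 254), 585), -3212) = Add(Add(414, 585), -3212) = Add(999, -3212) = -2213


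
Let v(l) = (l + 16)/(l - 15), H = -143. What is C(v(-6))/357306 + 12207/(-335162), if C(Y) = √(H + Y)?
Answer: -12207/335162 + I*√63273/7503426 ≈ -0.036421 + 3.3524e-5*I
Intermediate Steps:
v(l) = (16 + l)/(-15 + l)
C(Y) = √(-143 + Y)
C(v(-6))/357306 + 12207/(-335162) = √(-143 + (16 - 6)/(-15 - 6))/357306 + 12207/(-335162) = √(-143 + 10/(-21))*(1/357306) + 12207*(-1/335162) = √(-143 - 1/21*10)*(1/357306) - 12207/335162 = √(-143 - 10/21)*(1/357306) - 12207/335162 = √(-3013/21)*(1/357306) - 12207/335162 = (I*√63273/21)*(1/357306) - 12207/335162 = I*√63273/7503426 - 12207/335162 = -12207/335162 + I*√63273/7503426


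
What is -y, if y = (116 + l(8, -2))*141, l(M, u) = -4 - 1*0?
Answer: -15792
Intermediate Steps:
l(M, u) = -4 (l(M, u) = -4 + 0 = -4)
y = 15792 (y = (116 - 4)*141 = 112*141 = 15792)
-y = -1*15792 = -15792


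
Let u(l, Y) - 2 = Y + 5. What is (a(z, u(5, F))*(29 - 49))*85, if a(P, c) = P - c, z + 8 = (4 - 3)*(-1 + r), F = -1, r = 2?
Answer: 22100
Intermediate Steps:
u(l, Y) = 7 + Y (u(l, Y) = 2 + (Y + 5) = 2 + (5 + Y) = 7 + Y)
z = -7 (z = -8 + (4 - 3)*(-1 + 2) = -8 + 1*1 = -8 + 1 = -7)
(a(z, u(5, F))*(29 - 49))*85 = ((-7 - (7 - 1))*(29 - 49))*85 = ((-7 - 1*6)*(-20))*85 = ((-7 - 6)*(-20))*85 = -13*(-20)*85 = 260*85 = 22100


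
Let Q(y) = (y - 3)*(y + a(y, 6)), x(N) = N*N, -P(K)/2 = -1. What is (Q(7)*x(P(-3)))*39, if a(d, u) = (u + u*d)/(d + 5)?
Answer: 6864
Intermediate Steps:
a(d, u) = (u + d*u)/(5 + d)
P(K) = 2 (P(K) = -2*(-1) = 2)
x(N) = N²
Q(y) = (-3 + y)*(y + 6*(1 + y)/(5 + y)) (Q(y) = (y - 3)*(y + 6*(1 + y)/(5 + y)) = (-3 + y)*(y + 6*(1 + y)/(5 + y)))
(Q(7)*x(P(-3)))*39 = (((-18 + 7³ - 27*7 + 8*7²)/(5 + 7))*2²)*39 = (((-18 + 343 - 189 + 8*49)/12)*4)*39 = (((-18 + 343 - 189 + 392)/12)*4)*39 = (((1/12)*528)*4)*39 = (44*4)*39 = 176*39 = 6864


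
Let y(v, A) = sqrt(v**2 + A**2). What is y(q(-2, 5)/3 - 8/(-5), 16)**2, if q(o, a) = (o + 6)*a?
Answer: 72976/225 ≈ 324.34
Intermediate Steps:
q(o, a) = a*(6 + o) (q(o, a) = (6 + o)*a = a*(6 + o))
y(v, A) = sqrt(A**2 + v**2)
y(q(-2, 5)/3 - 8/(-5), 16)**2 = (sqrt(16**2 + ((5*(6 - 2))/3 - 8/(-5))**2))**2 = (sqrt(256 + ((5*4)*(1/3) - 8*(-1/5))**2))**2 = (sqrt(256 + (20*(1/3) + 8/5)**2))**2 = (sqrt(256 + (20/3 + 8/5)**2))**2 = (sqrt(256 + (124/15)**2))**2 = (sqrt(256 + 15376/225))**2 = (sqrt(72976/225))**2 = (4*sqrt(4561)/15)**2 = 72976/225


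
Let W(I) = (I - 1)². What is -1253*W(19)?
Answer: -405972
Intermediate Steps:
W(I) = (-1 + I)²
-1253*W(19) = -1253*(-1 + 19)² = -1253*18² = -1253*324 = -405972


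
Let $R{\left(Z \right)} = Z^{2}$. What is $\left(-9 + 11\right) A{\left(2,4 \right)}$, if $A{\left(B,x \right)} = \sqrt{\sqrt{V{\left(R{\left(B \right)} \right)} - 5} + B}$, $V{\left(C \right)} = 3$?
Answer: $2 \sqrt{2 + i \sqrt{2}} \approx 2.9831 + 0.94814 i$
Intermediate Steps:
$A{\left(B,x \right)} = \sqrt{B + i \sqrt{2}}$ ($A{\left(B,x \right)} = \sqrt{\sqrt{3 - 5} + B} = \sqrt{\sqrt{-2} + B} = \sqrt{i \sqrt{2} + B} = \sqrt{B + i \sqrt{2}}$)
$\left(-9 + 11\right) A{\left(2,4 \right)} = \left(-9 + 11\right) \sqrt{2 + i \sqrt{2}} = 2 \sqrt{2 + i \sqrt{2}}$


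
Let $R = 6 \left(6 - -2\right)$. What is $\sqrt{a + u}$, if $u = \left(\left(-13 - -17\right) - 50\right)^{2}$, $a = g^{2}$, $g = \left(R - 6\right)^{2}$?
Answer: $2 \sqrt{778453} \approx 1764.6$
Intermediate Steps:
$R = 48$ ($R = 6 \left(6 + 2\right) = 6 \cdot 8 = 48$)
$g = 1764$ ($g = \left(48 - 6\right)^{2} = 42^{2} = 1764$)
$a = 3111696$ ($a = 1764^{2} = 3111696$)
$u = 2116$ ($u = \left(\left(-13 + 17\right) - 50\right)^{2} = \left(4 - 50\right)^{2} = \left(-46\right)^{2} = 2116$)
$\sqrt{a + u} = \sqrt{3111696 + 2116} = \sqrt{3113812} = 2 \sqrt{778453}$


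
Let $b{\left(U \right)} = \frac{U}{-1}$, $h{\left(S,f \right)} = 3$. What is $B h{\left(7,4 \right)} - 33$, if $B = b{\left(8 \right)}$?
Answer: $-57$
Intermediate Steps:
$b{\left(U \right)} = - U$ ($b{\left(U \right)} = U \left(-1\right) = - U$)
$B = -8$ ($B = \left(-1\right) 8 = -8$)
$B h{\left(7,4 \right)} - 33 = \left(-8\right) 3 - 33 = -24 - 33 = -57$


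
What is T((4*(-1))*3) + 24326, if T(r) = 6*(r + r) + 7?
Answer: 24189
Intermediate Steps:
T(r) = 7 + 12*r (T(r) = 6*(2*r) + 7 = 12*r + 7 = 7 + 12*r)
T((4*(-1))*3) + 24326 = (7 + 12*((4*(-1))*3)) + 24326 = (7 + 12*(-4*3)) + 24326 = (7 + 12*(-12)) + 24326 = (7 - 144) + 24326 = -137 + 24326 = 24189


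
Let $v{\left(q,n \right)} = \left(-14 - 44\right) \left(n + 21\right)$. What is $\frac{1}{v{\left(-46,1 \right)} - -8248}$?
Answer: $\frac{1}{6972} \approx 0.00014343$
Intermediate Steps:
$v{\left(q,n \right)} = -1218 - 58 n$ ($v{\left(q,n \right)} = - 58 \left(21 + n\right) = -1218 - 58 n$)
$\frac{1}{v{\left(-46,1 \right)} - -8248} = \frac{1}{\left(-1218 - 58\right) - -8248} = \frac{1}{\left(-1218 - 58\right) + 8248} = \frac{1}{-1276 + 8248} = \frac{1}{6972}$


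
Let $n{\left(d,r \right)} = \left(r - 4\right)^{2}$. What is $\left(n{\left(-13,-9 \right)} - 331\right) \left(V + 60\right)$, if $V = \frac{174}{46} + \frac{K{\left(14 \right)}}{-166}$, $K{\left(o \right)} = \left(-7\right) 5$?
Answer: $- \frac{19790487}{1909} \approx -10367.0$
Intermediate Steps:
$n{\left(d,r \right)} = \left(-4 + r\right)^{2}$
$K{\left(o \right)} = -35$
$V = \frac{15247}{3818}$ ($V = \frac{174}{46} - \frac{35}{-166} = 174 \cdot \frac{1}{46} - - \frac{35}{166} = \frac{87}{23} + \frac{35}{166} = \frac{15247}{3818} \approx 3.9935$)
$\left(n{\left(-13,-9 \right)} - 331\right) \left(V + 60\right) = \left(\left(-4 - 9\right)^{2} - 331\right) \left(\frac{15247}{3818} + 60\right) = \left(\left(-13\right)^{2} - 331\right) \frac{244327}{3818} = \left(169 - 331\right) \frac{244327}{3818} = \left(-162\right) \frac{244327}{3818} = - \frac{19790487}{1909}$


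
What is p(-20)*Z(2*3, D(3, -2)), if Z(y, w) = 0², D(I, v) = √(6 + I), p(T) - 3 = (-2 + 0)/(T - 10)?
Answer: 0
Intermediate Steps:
p(T) = 3 - 2/(-10 + T) (p(T) = 3 + (-2 + 0)/(T - 10) = 3 - 2/(-10 + T))
Z(y, w) = 0
p(-20)*Z(2*3, D(3, -2)) = ((-32 + 3*(-20))/(-10 - 20))*0 = ((-32 - 60)/(-30))*0 = -1/30*(-92)*0 = (46/15)*0 = 0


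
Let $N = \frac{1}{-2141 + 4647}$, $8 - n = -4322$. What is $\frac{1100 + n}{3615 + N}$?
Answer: $\frac{13607580}{9059191} \approx 1.5021$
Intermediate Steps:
$n = 4330$ ($n = 8 - -4322 = 8 + 4322 = 4330$)
$N = \frac{1}{2506} \approx 0.00039904$
$\frac{1100 + n}{3615 + N} = \frac{1100 + 4330}{3615 + \frac{1}{2506}} = \frac{5430}{\frac{9059191}{2506}} = 5430 \cdot \frac{2506}{9059191} = \frac{13607580}{9059191}$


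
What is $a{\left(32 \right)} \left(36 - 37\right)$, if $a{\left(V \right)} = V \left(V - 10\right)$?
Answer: $-704$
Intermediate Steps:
$a{\left(V \right)} = V \left(-10 + V\right)$
$a{\left(32 \right)} \left(36 - 37\right) = 32 \left(-10 + 32\right) \left(36 - 37\right) = 32 \cdot 22 \left(36 - 37\right) = 704 \left(-1\right) = -704$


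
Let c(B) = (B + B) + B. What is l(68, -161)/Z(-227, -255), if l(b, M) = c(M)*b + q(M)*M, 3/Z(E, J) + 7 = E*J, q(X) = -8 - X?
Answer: -1108884602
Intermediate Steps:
c(B) = 3*B (c(B) = 2*B + B = 3*B)
Z(E, J) = 3/(-7 + E*J)
l(b, M) = M*(-8 - M) + 3*M*b (l(b, M) = (3*M)*b + (-8 - M)*M = 3*M*b + M*(-8 - M) = M*(-8 - M) + 3*M*b)
l(68, -161)/Z(-227, -255) = (-161*(-8 - 1*(-161) + 3*68))/((3/(-7 - 227*(-255)))) = (-161*(-8 + 161 + 204))/((3/(-7 + 57885))) = (-161*357)/((3/57878)) = -57477/(3*(1/57878)) = -57477/3/57878 = -57477*57878/3 = -1108884602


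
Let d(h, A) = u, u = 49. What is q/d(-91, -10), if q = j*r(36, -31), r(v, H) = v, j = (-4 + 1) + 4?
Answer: 36/49 ≈ 0.73469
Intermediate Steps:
j = 1 (j = -3 + 4 = 1)
d(h, A) = 49
q = 36 (q = 1*36 = 36)
q/d(-91, -10) = 36/49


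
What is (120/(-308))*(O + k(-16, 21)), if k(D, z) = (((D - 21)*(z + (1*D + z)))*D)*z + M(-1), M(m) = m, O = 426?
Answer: -9709710/77 ≈ -1.2610e+5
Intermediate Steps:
k(D, z) = -1 + D*z*(-21 + D)*(D + 2*z) (k(D, z) = (((D - 21)*(z + (1*D + z)))*D)*z - 1 = (((-21 + D)*(z + (D + z)))*D)*z - 1 = (((-21 + D)*(D + 2*z))*D)*z - 1 = (D*(-21 + D)*(D + 2*z))*z - 1 = D*z*(-21 + D)*(D + 2*z) - 1 = -1 + D*z*(-21 + D)*(D + 2*z))
(120/(-308))*(O + k(-16, 21)) = (120/(-308))*(426 + (-1 + 21*(-16)³ - 42*(-16)*21² - 21*21*(-16)² + 2*(-16)²*21²)) = (120*(-1/308))*(426 + (-1 + 21*(-4096) - 42*(-16)*441 - 21*21*256 + 2*256*441)) = -30*(426 + (-1 - 86016 + 296352 - 112896 + 225792))/77 = -30*(426 + 323231)/77 = -30/77*323657 = -9709710/77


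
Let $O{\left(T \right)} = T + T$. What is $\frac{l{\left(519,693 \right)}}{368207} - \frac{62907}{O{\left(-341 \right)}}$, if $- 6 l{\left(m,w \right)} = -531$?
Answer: $\frac{11581429053}{125558587} \approx 92.239$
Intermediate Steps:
$l{\left(m,w \right)} = \frac{177}{2}$ ($l{\left(m,w \right)} = \left(- \frac{1}{6}\right) \left(-531\right) = \frac{177}{2}$)
$O{\left(T \right)} = 2 T$
$\frac{l{\left(519,693 \right)}}{368207} - \frac{62907}{O{\left(-341 \right)}} = \frac{177}{2 \cdot 368207} - \frac{62907}{2 \left(-341\right)} = \frac{177}{2} \cdot \frac{1}{368207} - \frac{62907}{-682} = \frac{177}{736414} - - \frac{62907}{682} = \frac{177}{736414} + \frac{62907}{682} = \frac{11581429053}{125558587}$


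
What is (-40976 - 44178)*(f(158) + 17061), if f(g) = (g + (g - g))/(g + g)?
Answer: -1452854971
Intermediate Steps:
f(g) = ½ (f(g) = (g + 0)/((2*g)) = g*(1/(2*g)) = ½)
(-40976 - 44178)*(f(158) + 17061) = (-40976 - 44178)*(½ + 17061) = -85154*34123/2 = -1452854971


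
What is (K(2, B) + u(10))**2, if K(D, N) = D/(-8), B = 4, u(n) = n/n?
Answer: 9/16 ≈ 0.56250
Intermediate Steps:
u(n) = 1
K(D, N) = -D/8 (K(D, N) = D*(-1/8) = -D/8)
(K(2, B) + u(10))**2 = (-1/8*2 + 1)**2 = (-1/4 + 1)**2 = (3/4)**2 = 9/16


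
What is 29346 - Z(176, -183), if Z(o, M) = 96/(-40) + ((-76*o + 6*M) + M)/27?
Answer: 4035319/135 ≈ 29891.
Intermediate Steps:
Z(o, M) = -12/5 - 76*o/27 + 7*M/27 (Z(o, M) = 96*(-1/40) + (-76*o + 7*M)*(1/27) = -12/5 + (-76*o/27 + 7*M/27) = -12/5 - 76*o/27 + 7*M/27)
29346 - Z(176, -183) = 29346 - (-12/5 - 76/27*176 + (7/27)*(-183)) = 29346 - (-12/5 - 13376/27 - 427/9) = 29346 - 1*(-73609/135) = 29346 + 73609/135 = 4035319/135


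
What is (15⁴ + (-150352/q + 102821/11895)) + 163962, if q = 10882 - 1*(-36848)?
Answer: 1353717048786/6308315 ≈ 2.1459e+5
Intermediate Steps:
q = 47730 (q = 10882 + 36848 = 47730)
(15⁴ + (-150352/q + 102821/11895)) + 163962 = (15⁴ + (-150352/47730 + 102821/11895)) + 163962 = (50625 + (-150352*1/47730 + 102821*(1/11895))) + 163962 = (50625 + (-75176/23865 + 102821/11895)) + 163962 = (50625 + 34657881/6308315) + 163962 = 319393104756/6308315 + 163962 = 1353717048786/6308315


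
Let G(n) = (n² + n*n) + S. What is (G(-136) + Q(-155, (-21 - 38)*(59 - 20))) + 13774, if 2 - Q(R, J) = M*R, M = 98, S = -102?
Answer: 65856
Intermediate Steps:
Q(R, J) = 2 - 98*R
G(n) = -102 + 2*n² (G(n) = (n² + n*n) - 102 = (n² + n²) - 102 = 2*n² - 102 = -102 + 2*n²)
(G(-136) + Q(-155, (-21 - 38)*(59 - 20))) + 13774 = ((-102 + 2*(-136)²) + (2 - 98*(-155))) + 13774 = ((-102 + 2*18496) + (2 + 15190)) + 13774 = ((-102 + 36992) + 15192) + 13774 = (36890 + 15192) + 13774 = 52082 + 13774 = 65856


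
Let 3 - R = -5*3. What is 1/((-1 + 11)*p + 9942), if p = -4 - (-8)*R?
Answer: 1/11342 ≈ 8.8168e-5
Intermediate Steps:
R = 18 (R = 3 - (-5)*3 = 3 - 1*(-15) = 3 + 15 = 18)
p = 140 (p = -4 - (-8)*18 = -4 - 1*(-144) = -4 + 144 = 140)
1/((-1 + 11)*p + 9942) = 1/((-1 + 11)*140 + 9942) = 1/(10*140 + 9942) = 1/(1400 + 9942) = 1/11342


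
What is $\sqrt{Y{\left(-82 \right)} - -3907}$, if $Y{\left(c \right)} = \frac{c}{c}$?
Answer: $2 \sqrt{977} \approx 62.514$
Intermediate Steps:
$Y{\left(c \right)} = 1$
$\sqrt{Y{\left(-82 \right)} - -3907} = \sqrt{1 - -3907} = \sqrt{1 + \left(-19429 + 23336\right)} = \sqrt{1 + 3907} = \sqrt{3908} = 2 \sqrt{977}$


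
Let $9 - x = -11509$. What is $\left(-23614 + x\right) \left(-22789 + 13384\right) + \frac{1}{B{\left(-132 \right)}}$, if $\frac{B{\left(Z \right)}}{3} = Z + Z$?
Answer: $\frac{90100200959}{792} \approx 1.1376 \cdot 10^{8}$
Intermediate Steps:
$x = 11518$ ($x = 9 - -11509 = 9 + 11509 = 11518$)
$B{\left(Z \right)} = 6 Z$ ($B{\left(Z \right)} = 3 \left(Z + Z\right) = 3 \cdot 2 Z = 6 Z$)
$\left(-23614 + x\right) \left(-22789 + 13384\right) + \frac{1}{B{\left(-132 \right)}} = \left(-23614 + 11518\right) \left(-22789 + 13384\right) + \frac{1}{6 \left(-132\right)} = \left(-12096\right) \left(-9405\right) + \frac{1}{-792} = 113762880 - \frac{1}{792} = \frac{90100200959}{792}$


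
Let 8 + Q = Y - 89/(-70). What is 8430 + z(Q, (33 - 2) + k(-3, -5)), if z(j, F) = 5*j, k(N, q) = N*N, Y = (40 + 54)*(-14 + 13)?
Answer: 110969/14 ≈ 7926.4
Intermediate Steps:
Y = -94 (Y = 94*(-1) = -94)
k(N, q) = N²
Q = -7051/70 (Q = -8 + (-94 - 89/(-70)) = -8 + (-94 - 89*(-1/70)) = -8 + (-94 + 89/70) = -8 - 6491/70 = -7051/70 ≈ -100.73)
8430 + z(Q, (33 - 2) + k(-3, -5)) = 8430 + 5*(-7051/70) = 8430 - 7051/14 = 110969/14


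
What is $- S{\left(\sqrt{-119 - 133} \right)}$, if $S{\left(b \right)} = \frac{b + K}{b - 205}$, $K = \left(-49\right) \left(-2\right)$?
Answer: $\frac{19838}{42277} + \frac{1818 i \sqrt{7}}{42277} \approx 0.46924 + 0.11377 i$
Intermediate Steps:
$K = 98$
$S{\left(b \right)} = \frac{98 + b}{-205 + b}$ ($S{\left(b \right)} = \frac{b + 98}{b - 205} = \frac{98 + b}{-205 + b}$)
$- S{\left(\sqrt{-119 - 133} \right)} = - \frac{98 + \sqrt{-119 - 133}}{-205 + \sqrt{-119 - 133}} = - \frac{98 + \sqrt{-252}}{-205 + \sqrt{-252}} = - \frac{98 + 6 i \sqrt{7}}{-205 + 6 i \sqrt{7}}$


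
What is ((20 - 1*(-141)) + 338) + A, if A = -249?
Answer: 250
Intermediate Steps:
((20 - 1*(-141)) + 338) + A = ((20 - 1*(-141)) + 338) - 249 = ((20 + 141) + 338) - 249 = (161 + 338) - 249 = 499 - 249 = 250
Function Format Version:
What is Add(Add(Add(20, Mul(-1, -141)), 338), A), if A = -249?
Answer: 250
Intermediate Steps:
Add(Add(Add(20, Mul(-1, -141)), 338), A) = Add(Add(Add(20, Mul(-1, -141)), 338), -249) = Add(Add(Add(20, 141), 338), -249) = Add(Add(161, 338), -249) = Add(499, -249) = 250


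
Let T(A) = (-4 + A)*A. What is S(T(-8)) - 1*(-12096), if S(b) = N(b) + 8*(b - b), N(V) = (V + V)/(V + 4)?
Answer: 302448/25 ≈ 12098.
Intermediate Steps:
N(V) = 2*V/(4 + V) (N(V) = (2*V)/(4 + V) = 2*V/(4 + V))
T(A) = A*(-4 + A)
S(b) = 2*b/(4 + b) (S(b) = 2*b/(4 + b) + 8*(b - b) = 2*b/(4 + b) + 8*0 = 2*b/(4 + b) + 0 = 2*b/(4 + b))
S(T(-8)) - 1*(-12096) = 2*(-8*(-4 - 8))/(4 - 8*(-4 - 8)) - 1*(-12096) = 2*(-8*(-12))/(4 - 8*(-12)) + 12096 = 2*96/(4 + 96) + 12096 = 2*96/100 + 12096 = 2*96*(1/100) + 12096 = 48/25 + 12096 = 302448/25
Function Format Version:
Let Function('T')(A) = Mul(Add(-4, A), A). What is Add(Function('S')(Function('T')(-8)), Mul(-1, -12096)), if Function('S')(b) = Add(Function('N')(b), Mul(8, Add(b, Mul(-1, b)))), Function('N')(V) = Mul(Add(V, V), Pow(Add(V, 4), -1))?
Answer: Rational(302448, 25) ≈ 12098.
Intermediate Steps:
Function('N')(V) = Mul(2, V, Pow(Add(4, V), -1)) (Function('N')(V) = Mul(Mul(2, V), Pow(Add(4, V), -1)) = Mul(2, V, Pow(Add(4, V), -1)))
Function('T')(A) = Mul(A, Add(-4, A))
Function('S')(b) = Mul(2, b, Pow(Add(4, b), -1)) (Function('S')(b) = Add(Mul(2, b, Pow(Add(4, b), -1)), Mul(8, Add(b, Mul(-1, b)))) = Add(Mul(2, b, Pow(Add(4, b), -1)), Mul(8, 0)) = Add(Mul(2, b, Pow(Add(4, b), -1)), 0) = Mul(2, b, Pow(Add(4, b), -1)))
Add(Function('S')(Function('T')(-8)), Mul(-1, -12096)) = Add(Mul(2, Mul(-8, Add(-4, -8)), Pow(Add(4, Mul(-8, Add(-4, -8))), -1)), Mul(-1, -12096)) = Add(Mul(2, Mul(-8, -12), Pow(Add(4, Mul(-8, -12)), -1)), 12096) = Add(Mul(2, 96, Pow(Add(4, 96), -1)), 12096) = Add(Mul(2, 96, Pow(100, -1)), 12096) = Add(Mul(2, 96, Rational(1, 100)), 12096) = Add(Rational(48, 25), 12096) = Rational(302448, 25)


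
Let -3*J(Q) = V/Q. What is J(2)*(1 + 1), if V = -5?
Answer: 5/3 ≈ 1.6667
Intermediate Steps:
J(Q) = 5/(3*Q) (J(Q) = -(-5)/(3*Q) = 5/(3*Q))
J(2)*(1 + 1) = ((5/3)/2)*(1 + 1) = ((5/3)*(½))*2 = (⅚)*2 = 5/3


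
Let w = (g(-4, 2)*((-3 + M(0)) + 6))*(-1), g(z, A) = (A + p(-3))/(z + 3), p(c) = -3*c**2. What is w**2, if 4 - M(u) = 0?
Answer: 30625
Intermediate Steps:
M(u) = 4 (M(u) = 4 - 1*0 = 4 + 0 = 4)
g(z, A) = (-27 + A)/(3 + z) (g(z, A) = (A - 3*(-3)**2)/(z + 3) = (A - 3*9)/(3 + z) = (A - 27)/(3 + z) = (-27 + A)/(3 + z))
w = -175 (w = (((-27 + 2)/(3 - 4))*((-3 + 4) + 6))*(-1) = ((-25/(-1))*(1 + 6))*(-1) = (-1*(-25)*7)*(-1) = (25*7)*(-1) = 175*(-1) = -175)
w**2 = (-175)**2 = 30625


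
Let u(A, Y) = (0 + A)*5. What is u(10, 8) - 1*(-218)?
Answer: 268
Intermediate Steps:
u(A, Y) = 5*A (u(A, Y) = A*5 = 5*A)
u(10, 8) - 1*(-218) = 5*10 - 1*(-218) = 50 + 218 = 268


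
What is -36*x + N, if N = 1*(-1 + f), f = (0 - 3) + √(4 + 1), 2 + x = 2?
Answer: -4 + √5 ≈ -1.7639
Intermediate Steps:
x = 0 (x = -2 + 2 = 0)
f = -3 + √5 ≈ -0.76393
N = -4 + √5 (N = 1*(-1 + (-3 + √5)) = 1*(-4 + √5) = -4 + √5 ≈ -1.7639)
-36*x + N = -36*0 + (-4 + √5) = 0 + (-4 + √5) = -4 + √5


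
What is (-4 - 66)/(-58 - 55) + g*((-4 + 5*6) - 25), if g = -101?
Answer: -11343/113 ≈ -100.38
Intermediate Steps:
(-4 - 66)/(-58 - 55) + g*((-4 + 5*6) - 25) = (-4 - 66)/(-58 - 55) - 101*((-4 + 5*6) - 25) = -70/(-113) - 101*((-4 + 30) - 25) = -70*(-1/113) - 101*(26 - 25) = 70/113 - 101*1 = 70/113 - 101 = -11343/113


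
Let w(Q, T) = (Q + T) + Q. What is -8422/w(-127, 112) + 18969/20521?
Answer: 87760730/1456991 ≈ 60.234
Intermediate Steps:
w(Q, T) = T + 2*Q
-8422/w(-127, 112) + 18969/20521 = -8422/(112 + 2*(-127)) + 18969/20521 = -8422/(112 - 254) + 18969*(1/20521) = -8422/(-142) + 18969/20521 = -8422*(-1/142) + 18969/20521 = 4211/71 + 18969/20521 = 87760730/1456991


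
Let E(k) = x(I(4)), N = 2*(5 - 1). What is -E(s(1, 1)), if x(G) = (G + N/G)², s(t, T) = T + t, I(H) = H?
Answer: -36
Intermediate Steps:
N = 8 (N = 2*4 = 8)
x(G) = (G + 8/G)²
E(k) = 36 (E(k) = (8 + 4²)²/4² = (8 + 16)²/16 = (1/16)*24² = (1/16)*576 = 36)
-E(s(1, 1)) = -1*36 = -36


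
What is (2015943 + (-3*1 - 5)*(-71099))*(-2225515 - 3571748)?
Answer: -14984388580305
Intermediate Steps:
(2015943 + (-3*1 - 5)*(-71099))*(-2225515 - 3571748) = (2015943 + (-3 - 5)*(-71099))*(-5797263) = (2015943 - 8*(-71099))*(-5797263) = (2015943 + 568792)*(-5797263) = 2584735*(-5797263) = -14984388580305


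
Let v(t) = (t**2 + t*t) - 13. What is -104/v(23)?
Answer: -104/1045 ≈ -0.099522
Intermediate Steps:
v(t) = -13 + 2*t**2 (v(t) = (t**2 + t**2) - 13 = 2*t**2 - 13 = -13 + 2*t**2)
-104/v(23) = -104/(-13 + 2*23**2) = -104/(-13 + 2*529) = -104/(-13 + 1058) = -104/1045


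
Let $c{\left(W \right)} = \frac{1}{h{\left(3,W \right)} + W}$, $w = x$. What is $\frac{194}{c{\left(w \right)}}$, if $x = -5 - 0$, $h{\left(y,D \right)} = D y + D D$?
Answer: $970$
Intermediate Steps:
$h{\left(y,D \right)} = D^{2} + D y$ ($h{\left(y,D \right)} = D y + D^{2} = D^{2} + D y$)
$x = -5$ ($x = -5 + 0 = -5$)
$w = -5$
$c{\left(W \right)} = \frac{1}{W + W \left(3 + W\right)}$ ($c{\left(W \right)} = \frac{1}{W \left(W + 3\right) + W} = \frac{1}{W \left(3 + W\right) + W} = \frac{1}{W + W \left(3 + W\right)}$)
$\frac{194}{c{\left(w \right)}} = \frac{194}{\frac{1}{-5} \frac{1}{4 - 5}} = \frac{194}{\left(- \frac{1}{5}\right) \frac{1}{-1}} = \frac{194}{\left(- \frac{1}{5}\right) \left(-1\right)} = 194 \frac{1}{\frac{1}{5}} = 194 \cdot 5 = 970$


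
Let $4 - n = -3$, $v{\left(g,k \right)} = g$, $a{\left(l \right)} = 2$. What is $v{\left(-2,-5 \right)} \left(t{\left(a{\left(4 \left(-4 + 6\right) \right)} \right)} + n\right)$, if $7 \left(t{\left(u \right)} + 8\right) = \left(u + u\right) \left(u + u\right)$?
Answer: $- \frac{18}{7} \approx -2.5714$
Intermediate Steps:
$n = 7$ ($n = 4 - -3 = 4 + 3 = 7$)
$t{\left(u \right)} = -8 + \frac{4 u^{2}}{7}$ ($t{\left(u \right)} = -8 + \frac{\left(u + u\right) \left(u + u\right)}{7} = -8 + \frac{2 u 2 u}{7} = -8 + \frac{4 u^{2}}{7}$)
$v{\left(-2,-5 \right)} \left(t{\left(a{\left(4 \left(-4 + 6\right) \right)} \right)} + n\right) = - 2 \left(\left(-8 + \frac{4 \cdot 2^{2}}{7}\right) + 7\right) = - 2 \left(\left(-8 + \frac{4}{7} \cdot 4\right) + 7\right) = - 2 \left(\left(-8 + \frac{16}{7}\right) + 7\right) = - 2 \left(- \frac{40}{7} + 7\right) = \left(-2\right) \frac{9}{7} = - \frac{18}{7}$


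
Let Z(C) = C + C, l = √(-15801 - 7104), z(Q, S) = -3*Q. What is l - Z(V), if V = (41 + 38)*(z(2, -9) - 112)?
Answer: 18644 + 3*I*√2545 ≈ 18644.0 + 151.34*I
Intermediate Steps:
V = -9322 (V = (41 + 38)*(-3*2 - 112) = 79*(-6 - 112) = 79*(-118) = -9322)
l = 3*I*√2545 (l = √(-22905) = 3*I*√2545 ≈ 151.34*I)
Z(C) = 2*C
l - Z(V) = 3*I*√2545 - 2*(-9322) = 3*I*√2545 - 1*(-18644) = 3*I*√2545 + 18644 = 18644 + 3*I*√2545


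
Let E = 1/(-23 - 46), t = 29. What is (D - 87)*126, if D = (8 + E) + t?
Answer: -144942/23 ≈ -6301.8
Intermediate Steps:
E = -1/69 (E = 1/(-69) = -1/69 ≈ -0.014493)
D = 2552/69 (D = (8 - 1/69) + 29 = 551/69 + 29 = 2552/69 ≈ 36.985)
(D - 87)*126 = (2552/69 - 87)*126 = -3451/69*126 = -144942/23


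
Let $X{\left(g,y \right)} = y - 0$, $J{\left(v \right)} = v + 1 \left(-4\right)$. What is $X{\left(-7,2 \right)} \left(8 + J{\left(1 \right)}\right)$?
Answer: $10$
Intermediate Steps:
$J{\left(v \right)} = -4 + v$ ($J{\left(v \right)} = v - 4 = -4 + v$)
$X{\left(g,y \right)} = y$ ($X{\left(g,y \right)} = y + 0 = y$)
$X{\left(-7,2 \right)} \left(8 + J{\left(1 \right)}\right) = 2 \left(8 + \left(-4 + 1\right)\right) = 2 \left(8 - 3\right) = 2 \cdot 5 = 10$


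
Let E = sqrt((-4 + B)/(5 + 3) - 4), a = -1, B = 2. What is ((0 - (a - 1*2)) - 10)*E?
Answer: -7*I*sqrt(17)/2 ≈ -14.431*I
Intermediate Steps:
E = I*sqrt(17)/2 (E = sqrt((-4 + 2)/(5 + 3) - 4) = sqrt(-2/8 - 4) = sqrt(-2*1/8 - 4) = sqrt(-1/4 - 4) = sqrt(-17/4) = I*sqrt(17)/2 ≈ 2.0616*I)
((0 - (a - 1*2)) - 10)*E = ((0 - (-1 - 1*2)) - 10)*(I*sqrt(17)/2) = ((0 - (-1 - 2)) - 10)*(I*sqrt(17)/2) = ((0 - 1*(-3)) - 10)*(I*sqrt(17)/2) = ((0 + 3) - 10)*(I*sqrt(17)/2) = (3 - 10)*(I*sqrt(17)/2) = -7*I*sqrt(17)/2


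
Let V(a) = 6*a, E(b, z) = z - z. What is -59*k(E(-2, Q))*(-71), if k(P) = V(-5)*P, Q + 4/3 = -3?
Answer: 0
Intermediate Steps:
Q = -13/3 (Q = -4/3 - 3 = -13/3 ≈ -4.3333)
E(b, z) = 0
k(P) = -30*P (k(P) = (6*(-5))*P = -30*P)
-59*k(E(-2, Q))*(-71) = -(-1770)*0*(-71) = -59*0*(-71) = 0*(-71) = 0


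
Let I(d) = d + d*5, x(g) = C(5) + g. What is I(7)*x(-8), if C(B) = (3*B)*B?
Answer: 2814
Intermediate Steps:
C(B) = 3*B²
x(g) = 75 + g (x(g) = 3*5² + g = 3*25 + g = 75 + g)
I(d) = 6*d (I(d) = d + 5*d = 6*d)
I(7)*x(-8) = (6*7)*(75 - 8) = 42*67 = 2814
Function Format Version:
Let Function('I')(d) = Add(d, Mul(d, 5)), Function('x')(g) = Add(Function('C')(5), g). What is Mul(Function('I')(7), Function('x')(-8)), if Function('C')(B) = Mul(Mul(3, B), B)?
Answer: 2814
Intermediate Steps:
Function('C')(B) = Mul(3, Pow(B, 2))
Function('x')(g) = Add(75, g) (Function('x')(g) = Add(Mul(3, Pow(5, 2)), g) = Add(Mul(3, 25), g) = Add(75, g))
Function('I')(d) = Mul(6, d) (Function('I')(d) = Add(d, Mul(5, d)) = Mul(6, d))
Mul(Function('I')(7), Function('x')(-8)) = Mul(Mul(6, 7), Add(75, -8)) = Mul(42, 67) = 2814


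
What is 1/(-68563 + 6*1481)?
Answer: -1/59677 ≈ -1.6757e-5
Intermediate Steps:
1/(-68563 + 6*1481) = 1/(-68563 + 8886) = 1/(-59677) = -1/59677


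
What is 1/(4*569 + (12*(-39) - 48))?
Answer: 1/1760 ≈ 0.00056818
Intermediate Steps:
1/(4*569 + (12*(-39) - 48)) = 1/(2276 + (-468 - 48)) = 1/(2276 - 516) = 1/1760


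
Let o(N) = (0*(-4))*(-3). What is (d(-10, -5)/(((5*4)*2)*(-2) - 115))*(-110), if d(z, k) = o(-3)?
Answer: 0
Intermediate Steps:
o(N) = 0 (o(N) = 0*(-3) = 0)
d(z, k) = 0
(d(-10, -5)/(((5*4)*2)*(-2) - 115))*(-110) = (0/(((5*4)*2)*(-2) - 115))*(-110) = (0/((20*2)*(-2) - 115))*(-110) = (0/(40*(-2) - 115))*(-110) = (0/(-80 - 115))*(-110) = (0/(-195))*(-110) = -1/195*0*(-110) = 0*(-110) = 0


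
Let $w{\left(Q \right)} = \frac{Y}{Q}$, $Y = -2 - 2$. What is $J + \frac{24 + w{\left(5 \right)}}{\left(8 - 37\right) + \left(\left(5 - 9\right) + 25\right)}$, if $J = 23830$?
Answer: $\frac{238271}{10} \approx 23827.0$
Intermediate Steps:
$Y = -4$
$w{\left(Q \right)} = - \frac{4}{Q}$
$J + \frac{24 + w{\left(5 \right)}}{\left(8 - 37\right) + \left(\left(5 - 9\right) + 25\right)} = 23830 + \frac{24 - \frac{4}{5}}{\left(8 - 37\right) + \left(\left(5 - 9\right) + 25\right)} = 23830 + \frac{24 - \frac{4}{5}}{\left(8 - 37\right) + \left(-4 + 25\right)} = 23830 + \frac{24 - \frac{4}{5}}{-29 + 21} = 23830 + \frac{116}{5 \left(-8\right)} = 23830 + \frac{116}{5} \left(- \frac{1}{8}\right) = 23830 - \frac{29}{10} = \frac{238271}{10}$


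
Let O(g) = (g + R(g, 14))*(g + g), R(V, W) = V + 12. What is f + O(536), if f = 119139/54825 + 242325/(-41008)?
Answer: 870860606678929/749421200 ≈ 1.1620e+6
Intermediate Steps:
R(V, W) = 12 + V
O(g) = 2*g*(12 + 2*g) (O(g) = (g + (12 + g))*(g + g) = (12 + 2*g)*(2*g) = 2*g*(12 + 2*g))
f = -2799938671/749421200 (f = 119139*(1/54825) + 242325*(-1/41008) = 39713/18275 - 242325/41008 = -2799938671/749421200 ≈ -3.7361)
f + O(536) = -2799938671/749421200 + 4*536*(6 + 536) = -2799938671/749421200 + 4*536*542 = -2799938671/749421200 + 1162048 = 870860606678929/749421200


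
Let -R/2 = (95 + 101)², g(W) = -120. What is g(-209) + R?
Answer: -76952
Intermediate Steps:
R = -76832 (R = -2*(95 + 101)² = -2*196² = -2*38416 = -76832)
g(-209) + R = -120 - 76832 = -76952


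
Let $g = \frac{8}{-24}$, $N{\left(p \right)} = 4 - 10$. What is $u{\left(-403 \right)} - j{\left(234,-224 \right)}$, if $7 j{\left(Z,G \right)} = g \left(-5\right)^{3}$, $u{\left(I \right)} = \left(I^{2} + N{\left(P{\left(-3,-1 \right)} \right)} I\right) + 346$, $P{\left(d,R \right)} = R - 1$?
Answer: $\frac{3468508}{21} \approx 1.6517 \cdot 10^{5}$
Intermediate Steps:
$P{\left(d,R \right)} = -1 + R$
$N{\left(p \right)} = -6$
$g = - \frac{1}{3}$ ($g = 8 \left(- \frac{1}{24}\right) = - \frac{1}{3} \approx -0.33333$)
$u{\left(I \right)} = 346 + I^{2} - 6 I$ ($u{\left(I \right)} = \left(I^{2} - 6 I\right) + 346 = 346 + I^{2} - 6 I$)
$j{\left(Z,G \right)} = \frac{125}{21}$ ($j{\left(Z,G \right)} = \frac{\left(- \frac{1}{3}\right) \left(-5\right)^{3}}{7} = \frac{\left(- \frac{1}{3}\right) \left(-125\right)}{7} = \frac{1}{7} \cdot \frac{125}{3} = \frac{125}{21}$)
$u{\left(-403 \right)} - j{\left(234,-224 \right)} = \left(346 + \left(-403\right)^{2} - -2418\right) - \frac{125}{21} = \left(346 + 162409 + 2418\right) - \frac{125}{21} = 165173 - \frac{125}{21} = \frac{3468508}{21}$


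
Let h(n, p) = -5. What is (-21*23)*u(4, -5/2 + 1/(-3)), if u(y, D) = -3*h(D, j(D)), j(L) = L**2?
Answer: -7245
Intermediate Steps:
u(y, D) = 15 (u(y, D) = -3*(-5) = 15)
(-21*23)*u(4, -5/2 + 1/(-3)) = -21*23*15 = -483*15 = -7245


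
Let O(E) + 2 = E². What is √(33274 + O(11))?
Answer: √33393 ≈ 182.74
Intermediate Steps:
O(E) = -2 + E²
√(33274 + O(11)) = √(33274 + (-2 + 11²)) = √(33274 + (-2 + 121)) = √(33274 + 119) = √33393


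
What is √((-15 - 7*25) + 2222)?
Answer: 4*√127 ≈ 45.078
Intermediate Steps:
√((-15 - 7*25) + 2222) = √((-15 - 175) + 2222) = √(-190 + 2222) = √2032 = 4*√127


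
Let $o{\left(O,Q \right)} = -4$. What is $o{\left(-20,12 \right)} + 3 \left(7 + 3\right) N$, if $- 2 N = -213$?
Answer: $3191$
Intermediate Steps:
$N = \frac{213}{2}$ ($N = \left(- \frac{1}{2}\right) \left(-213\right) = \frac{213}{2} \approx 106.5$)
$o{\left(-20,12 \right)} + 3 \left(7 + 3\right) N = -4 + 3 \left(7 + 3\right) \frac{213}{2} = -4 + 3 \cdot 10 \cdot \frac{213}{2} = -4 + 30 \cdot \frac{213}{2} = -4 + 3195 = 3191$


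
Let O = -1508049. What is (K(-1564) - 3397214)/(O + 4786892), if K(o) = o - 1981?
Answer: -3400759/3278843 ≈ -1.0372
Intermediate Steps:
K(o) = -1981 + o
(K(-1564) - 3397214)/(O + 4786892) = ((-1981 - 1564) - 3397214)/(-1508049 + 4786892) = (-3545 - 3397214)/3278843 = -3400759*1/3278843 = -3400759/3278843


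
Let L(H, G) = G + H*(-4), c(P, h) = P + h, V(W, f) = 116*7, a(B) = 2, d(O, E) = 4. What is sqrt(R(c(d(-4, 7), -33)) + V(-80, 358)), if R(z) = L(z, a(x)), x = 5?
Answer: sqrt(930) ≈ 30.496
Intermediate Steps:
V(W, f) = 812
L(H, G) = G - 4*H
R(z) = 2 - 4*z
sqrt(R(c(d(-4, 7), -33)) + V(-80, 358)) = sqrt((2 - 4*(4 - 33)) + 812) = sqrt((2 - 4*(-29)) + 812) = sqrt((2 + 116) + 812) = sqrt(118 + 812) = sqrt(930)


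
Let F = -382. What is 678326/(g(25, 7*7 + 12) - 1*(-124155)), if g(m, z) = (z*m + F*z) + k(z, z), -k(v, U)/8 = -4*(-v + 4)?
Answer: 339163/50277 ≈ 6.7459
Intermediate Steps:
k(v, U) = 128 - 32*v (k(v, U) = -(-32)*(-v + 4) = -(-32)*(4 - v) = -8*(-16 + 4*v) = 128 - 32*v)
g(m, z) = 128 - 414*z + m*z (g(m, z) = (z*m - 382*z) + (128 - 32*z) = (m*z - 382*z) + (128 - 32*z) = (-382*z + m*z) + (128 - 32*z) = 128 - 414*z + m*z)
678326/(g(25, 7*7 + 12) - 1*(-124155)) = 678326/((128 - 414*(7*7 + 12) + 25*(7*7 + 12)) - 1*(-124155)) = 678326/((128 - 414*(49 + 12) + 25*(49 + 12)) + 124155) = 678326/((128 - 414*61 + 25*61) + 124155) = 678326/((128 - 25254 + 1525) + 124155) = 678326/(-23601 + 124155) = 678326/100554 = 678326*(1/100554) = 339163/50277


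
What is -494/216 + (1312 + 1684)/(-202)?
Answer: -186731/10908 ≈ -17.119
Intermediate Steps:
-494/216 + (1312 + 1684)/(-202) = -494*1/216 + 2996*(-1/202) = -247/108 - 1498/101 = -186731/10908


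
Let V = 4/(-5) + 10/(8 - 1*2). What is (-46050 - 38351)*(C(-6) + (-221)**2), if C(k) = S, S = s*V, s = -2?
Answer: -61831244189/15 ≈ -4.1221e+9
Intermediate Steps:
V = 13/15 (V = 4*(-1/5) + 10/(8 - 2) = -4/5 + 10/6 = -4/5 + 10*(1/6) = -4/5 + 5/3 = 13/15 ≈ 0.86667)
S = -26/15 (S = -2*13/15 = -26/15 ≈ -1.7333)
C(k) = -26/15
(-46050 - 38351)*(C(-6) + (-221)**2) = (-46050 - 38351)*(-26/15 + (-221)**2) = -84401*(-26/15 + 48841) = -84401*732589/15 = -61831244189/15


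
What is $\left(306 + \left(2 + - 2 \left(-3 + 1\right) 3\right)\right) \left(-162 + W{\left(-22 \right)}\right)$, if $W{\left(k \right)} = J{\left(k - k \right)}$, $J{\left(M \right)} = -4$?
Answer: $-53120$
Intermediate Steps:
$W{\left(k \right)} = -4$
$\left(306 + \left(2 + - 2 \left(-3 + 1\right) 3\right)\right) \left(-162 + W{\left(-22 \right)}\right) = \left(306 + \left(2 + - 2 \left(-3 + 1\right) 3\right)\right) \left(-162 - 4\right) = \left(306 + \left(2 + \left(-2\right) \left(-2\right) 3\right)\right) \left(-166\right) = \left(306 + \left(2 + 4 \cdot 3\right)\right) \left(-166\right) = \left(306 + \left(2 + 12\right)\right) \left(-166\right) = \left(306 + 14\right) \left(-166\right) = 320 \left(-166\right) = -53120$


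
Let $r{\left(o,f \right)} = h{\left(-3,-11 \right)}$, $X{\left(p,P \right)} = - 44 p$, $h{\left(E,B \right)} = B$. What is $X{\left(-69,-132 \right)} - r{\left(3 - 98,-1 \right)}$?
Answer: $3047$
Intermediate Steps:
$r{\left(o,f \right)} = -11$
$X{\left(-69,-132 \right)} - r{\left(3 - 98,-1 \right)} = \left(-44\right) \left(-69\right) - -11 = 3036 + 11 = 3047$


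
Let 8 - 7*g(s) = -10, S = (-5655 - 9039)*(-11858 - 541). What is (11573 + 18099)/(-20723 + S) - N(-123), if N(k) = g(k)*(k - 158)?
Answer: 921416993318/1275191281 ≈ 722.57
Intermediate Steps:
S = 182190906 (S = -14694*(-12399) = 182190906)
g(s) = 18/7 (g(s) = 8/7 - ⅐*(-10) = 8/7 + 10/7 = 18/7)
N(k) = -2844/7 + 18*k/7 (N(k) = 18*(k - 158)/7 = 18*(-158 + k)/7 = -2844/7 + 18*k/7)
(11573 + 18099)/(-20723 + S) - N(-123) = (11573 + 18099)/(-20723 + 182190906) - (-2844/7 + (18/7)*(-123)) = 29672/182170183 - (-2844/7 - 2214/7) = 29672*(1/182170183) - 1*(-5058/7) = 29672/182170183 + 5058/7 = 921416993318/1275191281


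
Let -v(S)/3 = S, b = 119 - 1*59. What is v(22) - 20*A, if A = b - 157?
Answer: 1874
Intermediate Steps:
b = 60 (b = 119 - 59 = 60)
A = -97 (A = 60 - 157 = -97)
v(S) = -3*S
v(22) - 20*A = -3*22 - 20*(-97) = -66 + 1940 = 1874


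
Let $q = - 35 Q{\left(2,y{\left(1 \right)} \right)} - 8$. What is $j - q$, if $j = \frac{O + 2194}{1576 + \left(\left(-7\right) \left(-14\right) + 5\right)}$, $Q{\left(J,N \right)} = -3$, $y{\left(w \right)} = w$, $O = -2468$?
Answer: $- \frac{163137}{1679} \approx -97.163$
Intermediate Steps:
$j = - \frac{274}{1679}$ ($j = \frac{-2468 + 2194}{1576 + \left(\left(-7\right) \left(-14\right) + 5\right)} = - \frac{274}{1576 + \left(98 + 5\right)} = - \frac{274}{1576 + 103} = - \frac{274}{1679} \approx -0.16319$)
$q = 97$ ($q = \left(-35\right) \left(-3\right) - 8 = 105 - 8 = 97$)
$j - q = - \frac{274}{1679} - 97 = - \frac{163137}{1679}$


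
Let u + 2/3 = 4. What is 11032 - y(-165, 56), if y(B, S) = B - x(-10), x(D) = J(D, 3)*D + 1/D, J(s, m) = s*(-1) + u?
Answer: 331907/30 ≈ 11064.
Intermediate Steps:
u = 10/3 (u = -⅔ + 4 = 10/3 ≈ 3.3333)
J(s, m) = 10/3 - s (J(s, m) = s*(-1) + 10/3 = -s + 10/3 = 10/3 - s)
x(D) = 1/D + D*(10/3 - D) (x(D) = (10/3 - D)*D + 1/D = D*(10/3 - D) + 1/D = 1/D + D*(10/3 - D))
y(B, S) = 4003/30 + B (y(B, S) = B - (1/(-10) - 1*(-10)² + (10/3)*(-10)) = B - (-⅒ - 1*100 - 100/3) = B - (-⅒ - 100 - 100/3) = B - 1*(-4003/30) = B + 4003/30 = 4003/30 + B)
11032 - y(-165, 56) = 11032 - (4003/30 - 165) = 11032 - 1*(-947/30) = 11032 + 947/30 = 331907/30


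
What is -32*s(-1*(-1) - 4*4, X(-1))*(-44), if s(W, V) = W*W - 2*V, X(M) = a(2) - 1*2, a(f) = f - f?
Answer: 322432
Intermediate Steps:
a(f) = 0
X(M) = -2 (X(M) = 0 - 1*2 = 0 - 2 = -2)
s(W, V) = W² - 2*V
-32*s(-1*(-1) - 4*4, X(-1))*(-44) = -32*((-1*(-1) - 4*4)² - 2*(-2))*(-44) = -32*((1 - 16)² + 4)*(-44) = -32*((-15)² + 4)*(-44) = -32*(225 + 4)*(-44) = -32*229*(-44) = -7328*(-44) = 322432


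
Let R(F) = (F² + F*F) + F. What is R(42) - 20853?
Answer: -17283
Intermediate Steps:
R(F) = F + 2*F² (R(F) = (F² + F²) + F = 2*F² + F = F + 2*F²)
R(42) - 20853 = 42*(1 + 2*42) - 20853 = 42*(1 + 84) - 20853 = 42*85 - 20853 = 3570 - 20853 = -17283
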